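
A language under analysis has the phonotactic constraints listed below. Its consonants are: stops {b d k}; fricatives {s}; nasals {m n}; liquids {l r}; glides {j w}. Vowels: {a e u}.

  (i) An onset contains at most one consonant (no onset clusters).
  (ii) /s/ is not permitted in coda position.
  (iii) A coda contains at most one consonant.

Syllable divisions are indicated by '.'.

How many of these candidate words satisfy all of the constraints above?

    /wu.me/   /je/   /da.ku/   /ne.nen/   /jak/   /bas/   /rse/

5

/wu.me/ — σ1 onset /w/, coda /∅/ ok; σ2 onset /m/, coda /∅/ ok → well-formed
/je/ — σ1 onset /j/, coda /∅/ ok → well-formed
/da.ku/ — σ1 onset /d/, coda /∅/ ok; σ2 onset /k/, coda /∅/ ok → well-formed
/ne.nen/ — σ1 onset /n/, coda /∅/ ok; σ2 onset /n/, coda /n/ ok → well-formed
/jak/ — σ1 onset /j/, coda /k/ ok → well-formed
/bas/ — violates constraint (ii): syllable 1 coda contains /s/ → ill-formed
/rse/ — violates constraint (i): syllable 1 onset /rs/ has 2 consonants (> 1) → ill-formed
Well-formed: /wu.me/, /je/, /da.ku/, /ne.nen/, /jak/ → 5.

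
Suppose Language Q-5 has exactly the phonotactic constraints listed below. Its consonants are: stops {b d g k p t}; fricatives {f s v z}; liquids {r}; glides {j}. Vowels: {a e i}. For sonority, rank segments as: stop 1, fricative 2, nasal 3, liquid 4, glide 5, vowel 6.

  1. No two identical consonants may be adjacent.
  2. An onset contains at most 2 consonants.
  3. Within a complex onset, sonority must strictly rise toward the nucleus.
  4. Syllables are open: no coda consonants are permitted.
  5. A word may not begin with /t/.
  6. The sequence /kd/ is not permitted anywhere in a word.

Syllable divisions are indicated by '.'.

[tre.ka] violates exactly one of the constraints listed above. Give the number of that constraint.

5

[tre.ka]: word begins with /t/.
This is a violation of constraint 5: "A word may not begin with /t/."
The remaining constraints (1, 2, 3, 4, 6) are satisfied.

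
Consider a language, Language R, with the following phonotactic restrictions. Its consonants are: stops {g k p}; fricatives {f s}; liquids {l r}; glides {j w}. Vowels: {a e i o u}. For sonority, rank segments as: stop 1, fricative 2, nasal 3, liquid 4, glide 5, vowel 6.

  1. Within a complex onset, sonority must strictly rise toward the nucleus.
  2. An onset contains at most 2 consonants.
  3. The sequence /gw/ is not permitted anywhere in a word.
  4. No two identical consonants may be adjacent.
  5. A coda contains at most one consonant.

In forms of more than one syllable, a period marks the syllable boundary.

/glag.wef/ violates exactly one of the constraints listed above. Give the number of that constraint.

3

/glag.wef/: contains banned sequence /gw/.
This is a violation of constraint 3: "The sequence /gw/ is not permitted anywhere in a word."
The remaining constraints (1, 2, 4, 5) are satisfied.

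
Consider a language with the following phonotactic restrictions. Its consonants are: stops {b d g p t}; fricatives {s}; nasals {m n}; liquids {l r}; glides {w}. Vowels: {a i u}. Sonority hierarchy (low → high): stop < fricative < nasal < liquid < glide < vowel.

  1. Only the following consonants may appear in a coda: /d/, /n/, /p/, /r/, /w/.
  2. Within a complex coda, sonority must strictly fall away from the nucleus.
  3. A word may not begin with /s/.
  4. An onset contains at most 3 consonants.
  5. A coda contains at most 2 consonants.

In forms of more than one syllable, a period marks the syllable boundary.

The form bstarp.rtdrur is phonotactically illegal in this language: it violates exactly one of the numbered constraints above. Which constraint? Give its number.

4

bstarp.rtdrur: syllable 2 onset /rtdr/ has 4 consonants (> 3).
This is a violation of constraint 4: "An onset contains at most 3 consonants."
The remaining constraints (1, 2, 3, 5) are satisfied.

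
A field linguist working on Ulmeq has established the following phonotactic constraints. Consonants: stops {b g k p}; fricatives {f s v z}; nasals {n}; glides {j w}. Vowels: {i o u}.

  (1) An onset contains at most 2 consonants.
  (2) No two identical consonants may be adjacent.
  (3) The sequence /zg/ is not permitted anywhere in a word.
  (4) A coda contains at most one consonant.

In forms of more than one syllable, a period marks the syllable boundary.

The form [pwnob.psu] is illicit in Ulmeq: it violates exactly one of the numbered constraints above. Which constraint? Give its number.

1

[pwnob.psu]: syllable 1 onset /pwn/ has 3 consonants (> 2).
This is a violation of constraint 1: "An onset contains at most 2 consonants."
The remaining constraints (2, 3, 4) are satisfied.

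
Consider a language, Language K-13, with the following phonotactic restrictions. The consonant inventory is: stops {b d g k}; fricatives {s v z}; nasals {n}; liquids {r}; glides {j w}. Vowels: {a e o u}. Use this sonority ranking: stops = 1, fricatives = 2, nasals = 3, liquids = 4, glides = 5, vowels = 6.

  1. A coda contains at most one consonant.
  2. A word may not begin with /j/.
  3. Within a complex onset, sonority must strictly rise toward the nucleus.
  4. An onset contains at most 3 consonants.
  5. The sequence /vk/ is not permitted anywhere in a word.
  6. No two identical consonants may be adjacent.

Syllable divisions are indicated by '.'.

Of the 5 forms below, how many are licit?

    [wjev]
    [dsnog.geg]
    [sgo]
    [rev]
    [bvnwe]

1

[wjev] — violates constraint 3: syllable 1 onset /wj/: /w/ (glide, 5) → /j/ (glide, 5) does not rise → illicit
[dsnog.geg] — violates constraint 6: adjacent identical consonants /gg/ → illicit
[sgo] — violates constraint 3: syllable 1 onset /sg/: /s/ (fricative, 2) → /g/ (stop, 1) does not rise → illicit
[rev] — σ1 onset /r/, coda /v/ ok → licit
[bvnwe] — violates constraint 4: syllable 1 onset /bvnw/ has 4 consonants (> 3) → illicit
Licit: [rev] → 1.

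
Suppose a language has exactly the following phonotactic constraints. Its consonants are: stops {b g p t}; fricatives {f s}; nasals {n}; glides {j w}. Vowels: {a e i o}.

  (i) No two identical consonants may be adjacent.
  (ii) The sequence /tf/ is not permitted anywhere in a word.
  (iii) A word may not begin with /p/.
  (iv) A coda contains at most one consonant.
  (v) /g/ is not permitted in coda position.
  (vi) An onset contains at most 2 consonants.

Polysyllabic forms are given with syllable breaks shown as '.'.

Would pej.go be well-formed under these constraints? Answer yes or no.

pej.go — violates constraint (iii): word begins with /p/ → ill-formed

no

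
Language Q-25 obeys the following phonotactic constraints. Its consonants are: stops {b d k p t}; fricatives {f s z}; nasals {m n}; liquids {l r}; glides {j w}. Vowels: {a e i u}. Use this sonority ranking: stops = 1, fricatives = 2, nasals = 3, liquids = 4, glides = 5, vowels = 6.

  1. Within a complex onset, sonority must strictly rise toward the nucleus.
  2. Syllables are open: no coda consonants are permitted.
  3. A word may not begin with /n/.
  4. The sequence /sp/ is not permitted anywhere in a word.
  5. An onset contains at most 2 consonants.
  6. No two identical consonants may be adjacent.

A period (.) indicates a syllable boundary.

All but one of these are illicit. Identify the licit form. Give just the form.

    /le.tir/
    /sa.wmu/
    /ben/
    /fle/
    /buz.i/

/fle/

/le.tir/ — violates constraint 2: syllable 2 coda /r/ has 1 consonant (> 0) → illicit
/sa.wmu/ — violates constraint 1: syllable 2 onset /wm/: /w/ (glide, 5) → /m/ (nasal, 3) does not rise → illicit
/ben/ — violates constraint 2: syllable 1 coda /n/ has 1 consonant (> 0) → illicit
/fle/ — σ1 onset /fl/ (2→4 rises), coda /∅/ ok → licit
/buz.i/ — violates constraint 2: syllable 1 coda /z/ has 1 consonant (> 0) → illicit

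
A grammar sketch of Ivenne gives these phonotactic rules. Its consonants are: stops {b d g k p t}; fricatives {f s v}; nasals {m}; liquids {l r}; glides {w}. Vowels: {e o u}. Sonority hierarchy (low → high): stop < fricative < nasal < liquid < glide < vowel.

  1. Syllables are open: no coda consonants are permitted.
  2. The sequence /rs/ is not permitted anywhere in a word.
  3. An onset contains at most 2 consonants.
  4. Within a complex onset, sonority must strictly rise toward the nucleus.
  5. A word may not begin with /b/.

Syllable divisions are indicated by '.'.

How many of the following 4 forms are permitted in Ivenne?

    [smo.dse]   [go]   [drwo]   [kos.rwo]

2

[smo.dse] — σ1 onset /sm/ (2→3 rises), coda /∅/ ok; σ2 onset /ds/ (1→2 rises), coda /∅/ ok → permitted
[go] — σ1 onset /g/, coda /∅/ ok → permitted
[drwo] — violates constraint 3: syllable 1 onset /drw/ has 3 consonants (> 2) → not permitted
[kos.rwo] — violates constraint 1: syllable 1 coda /s/ has 1 consonant (> 0) → not permitted
Permitted: [smo.dse], [go] → 2.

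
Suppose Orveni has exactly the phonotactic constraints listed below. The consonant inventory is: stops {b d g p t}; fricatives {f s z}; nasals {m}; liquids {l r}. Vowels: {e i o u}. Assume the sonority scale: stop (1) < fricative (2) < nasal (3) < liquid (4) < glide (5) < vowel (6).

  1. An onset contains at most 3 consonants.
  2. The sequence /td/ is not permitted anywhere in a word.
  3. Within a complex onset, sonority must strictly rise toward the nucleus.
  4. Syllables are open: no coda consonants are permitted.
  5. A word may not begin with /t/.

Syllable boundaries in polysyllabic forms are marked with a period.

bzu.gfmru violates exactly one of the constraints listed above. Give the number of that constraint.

1

bzu.gfmru: syllable 2 onset /gfmr/ has 4 consonants (> 3).
This is a violation of constraint 1: "An onset contains at most 3 consonants."
The remaining constraints (2, 3, 4, 5) are satisfied.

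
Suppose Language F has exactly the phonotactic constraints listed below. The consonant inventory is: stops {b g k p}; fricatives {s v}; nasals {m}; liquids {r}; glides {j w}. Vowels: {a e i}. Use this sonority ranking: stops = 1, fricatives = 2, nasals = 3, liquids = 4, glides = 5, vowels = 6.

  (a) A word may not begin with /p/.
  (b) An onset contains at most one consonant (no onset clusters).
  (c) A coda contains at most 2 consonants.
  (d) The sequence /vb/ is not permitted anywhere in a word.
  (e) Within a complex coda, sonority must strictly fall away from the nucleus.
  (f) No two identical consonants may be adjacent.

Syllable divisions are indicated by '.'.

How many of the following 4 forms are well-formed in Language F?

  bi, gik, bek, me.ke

bi — σ1 onset /b/, coda /∅/ ok → well-formed
gik — σ1 onset /g/, coda /k/ ok → well-formed
bek — σ1 onset /b/, coda /k/ ok → well-formed
me.ke — σ1 onset /m/, coda /∅/ ok; σ2 onset /k/, coda /∅/ ok → well-formed
Well-formed: bi, gik, bek, me.ke → 4.

4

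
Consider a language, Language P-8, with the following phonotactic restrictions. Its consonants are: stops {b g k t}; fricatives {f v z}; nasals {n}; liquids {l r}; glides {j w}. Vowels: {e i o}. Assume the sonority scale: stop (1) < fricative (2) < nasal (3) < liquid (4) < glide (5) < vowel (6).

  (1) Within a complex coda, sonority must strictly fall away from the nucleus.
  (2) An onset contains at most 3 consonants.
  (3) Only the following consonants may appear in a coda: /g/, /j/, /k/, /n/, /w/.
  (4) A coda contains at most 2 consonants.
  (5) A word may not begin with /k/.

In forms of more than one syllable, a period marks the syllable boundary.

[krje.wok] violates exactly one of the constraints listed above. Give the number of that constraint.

[krje.wok]: word begins with /k/.
This is a violation of constraint 5: "A word may not begin with /k/."
The remaining constraints (1, 2, 3, 4) are satisfied.

5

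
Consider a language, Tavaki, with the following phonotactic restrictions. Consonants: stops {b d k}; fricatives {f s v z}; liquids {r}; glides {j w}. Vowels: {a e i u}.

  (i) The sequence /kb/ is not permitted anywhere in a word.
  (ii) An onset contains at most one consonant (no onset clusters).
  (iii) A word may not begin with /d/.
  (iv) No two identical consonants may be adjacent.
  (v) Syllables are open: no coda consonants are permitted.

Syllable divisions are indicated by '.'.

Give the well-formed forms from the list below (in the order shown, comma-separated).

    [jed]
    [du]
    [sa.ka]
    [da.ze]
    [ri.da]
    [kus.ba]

[jed] — violates constraint (v): syllable 1 coda /d/ has 1 consonant (> 0) → ill-formed
[du] — violates constraint (iii): word begins with /d/ → ill-formed
[sa.ka] — σ1 onset /s/, coda /∅/ ok; σ2 onset /k/, coda /∅/ ok → well-formed
[da.ze] — violates constraint (iii): word begins with /d/ → ill-formed
[ri.da] — σ1 onset /r/, coda /∅/ ok; σ2 onset /d/, coda /∅/ ok → well-formed
[kus.ba] — violates constraint (v): syllable 1 coda /s/ has 1 consonant (> 0) → ill-formed

[sa.ka], [ri.da]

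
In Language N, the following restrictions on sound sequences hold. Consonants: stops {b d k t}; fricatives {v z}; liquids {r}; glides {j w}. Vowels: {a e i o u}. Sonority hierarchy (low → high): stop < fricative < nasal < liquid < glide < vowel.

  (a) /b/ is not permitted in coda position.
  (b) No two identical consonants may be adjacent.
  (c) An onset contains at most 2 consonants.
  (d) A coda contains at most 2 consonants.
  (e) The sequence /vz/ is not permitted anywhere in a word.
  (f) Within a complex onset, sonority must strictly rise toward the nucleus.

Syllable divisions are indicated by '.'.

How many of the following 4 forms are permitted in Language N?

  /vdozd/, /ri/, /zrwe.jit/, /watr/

2

/vdozd/ — violates constraint (f): syllable 1 onset /vd/: /v/ (fricative, 2) → /d/ (stop, 1) does not rise → not permitted
/ri/ — σ1 onset /r/, coda /∅/ ok → permitted
/zrwe.jit/ — violates constraint (c): syllable 1 onset /zrw/ has 3 consonants (> 2) → not permitted
/watr/ — σ1 onset /w/, coda /tr/ (2C) ok → permitted
Permitted: /ri/, /watr/ → 2.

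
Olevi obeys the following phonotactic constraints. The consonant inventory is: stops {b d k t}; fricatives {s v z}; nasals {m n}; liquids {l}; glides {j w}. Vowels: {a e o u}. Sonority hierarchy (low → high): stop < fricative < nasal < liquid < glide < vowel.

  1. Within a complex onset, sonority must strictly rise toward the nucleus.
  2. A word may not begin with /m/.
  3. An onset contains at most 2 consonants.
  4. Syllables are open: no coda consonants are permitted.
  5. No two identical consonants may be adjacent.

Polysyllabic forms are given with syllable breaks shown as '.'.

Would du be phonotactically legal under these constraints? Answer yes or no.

du — σ1 onset /d/, coda /∅/ ok → phonotactically legal

yes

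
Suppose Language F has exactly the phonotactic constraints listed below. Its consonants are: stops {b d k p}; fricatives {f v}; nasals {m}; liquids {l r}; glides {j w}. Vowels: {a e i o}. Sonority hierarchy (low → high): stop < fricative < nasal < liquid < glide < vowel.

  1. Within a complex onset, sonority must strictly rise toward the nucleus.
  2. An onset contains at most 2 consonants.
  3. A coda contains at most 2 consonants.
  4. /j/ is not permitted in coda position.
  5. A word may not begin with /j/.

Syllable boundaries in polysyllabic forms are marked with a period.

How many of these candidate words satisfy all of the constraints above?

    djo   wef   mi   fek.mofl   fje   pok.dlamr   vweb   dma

8

djo — σ1 onset /dj/ (1→5 rises), coda /∅/ ok → well-formed
wef — σ1 onset /w/, coda /f/ ok → well-formed
mi — σ1 onset /m/, coda /∅/ ok → well-formed
fek.mofl — σ1 onset /f/, coda /k/ ok; σ2 onset /m/, coda /fl/ (2C) ok → well-formed
fje — σ1 onset /fj/ (2→5 rises), coda /∅/ ok → well-formed
pok.dlamr — σ1 onset /p/, coda /k/ ok; σ2 onset /dl/ (1→4 rises), coda /mr/ (2C) ok → well-formed
vweb — σ1 onset /vw/ (2→5 rises), coda /b/ ok → well-formed
dma — σ1 onset /dm/ (1→3 rises), coda /∅/ ok → well-formed
Well-formed: djo, wef, mi, fek.mofl, fje, pok.dlamr, vweb, dma → 8.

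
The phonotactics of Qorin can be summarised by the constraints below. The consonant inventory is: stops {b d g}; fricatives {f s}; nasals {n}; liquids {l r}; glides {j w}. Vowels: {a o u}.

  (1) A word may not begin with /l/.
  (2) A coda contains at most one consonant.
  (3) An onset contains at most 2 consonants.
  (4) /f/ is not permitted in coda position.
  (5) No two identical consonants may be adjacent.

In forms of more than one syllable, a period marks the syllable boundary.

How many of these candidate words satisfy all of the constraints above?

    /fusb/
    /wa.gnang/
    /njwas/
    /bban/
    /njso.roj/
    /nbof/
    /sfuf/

0

/fusb/ — violates constraint 2: syllable 1 coda /sb/ has 2 consonants (> 1) → illicit
/wa.gnang/ — violates constraint 2: syllable 2 coda /ng/ has 2 consonants (> 1) → illicit
/njwas/ — violates constraint 3: syllable 1 onset /njw/ has 3 consonants (> 2) → illicit
/bban/ — violates constraint 5: adjacent identical consonants /bb/ → illicit
/njso.roj/ — violates constraint 3: syllable 1 onset /njs/ has 3 consonants (> 2) → illicit
/nbof/ — violates constraint 4: syllable 1 coda contains /f/ → illicit
/sfuf/ — violates constraint 4: syllable 1 coda contains /f/ → illicit
No form is licit → 0.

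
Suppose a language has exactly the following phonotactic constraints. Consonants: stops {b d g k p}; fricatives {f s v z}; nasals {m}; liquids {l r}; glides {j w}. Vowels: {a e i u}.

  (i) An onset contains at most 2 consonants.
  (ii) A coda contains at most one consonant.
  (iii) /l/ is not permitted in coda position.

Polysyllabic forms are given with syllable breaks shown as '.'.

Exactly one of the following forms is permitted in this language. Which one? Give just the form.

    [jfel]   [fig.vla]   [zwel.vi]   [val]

[fig.vla]

[jfel] — violates constraint (iii): syllable 1 coda contains /l/ → not permitted
[fig.vla] — σ1 onset /f/, coda /g/ ok; σ2 onset /vl/ (2C), coda /∅/ ok → permitted
[zwel.vi] — violates constraint (iii): syllable 1 coda contains /l/ → not permitted
[val] — violates constraint (iii): syllable 1 coda contains /l/ → not permitted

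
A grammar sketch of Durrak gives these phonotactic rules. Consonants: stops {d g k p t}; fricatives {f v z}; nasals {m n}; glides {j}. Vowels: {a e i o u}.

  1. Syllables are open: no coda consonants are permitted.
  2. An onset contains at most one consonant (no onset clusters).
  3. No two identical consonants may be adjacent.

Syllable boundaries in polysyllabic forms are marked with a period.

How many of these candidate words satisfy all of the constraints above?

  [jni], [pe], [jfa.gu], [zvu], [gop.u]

1

[jni] — violates constraint 2: syllable 1 onset /jn/ has 2 consonants (> 1) → phonotactically illegal
[pe] — σ1 onset /p/, coda /∅/ ok → phonotactically legal
[jfa.gu] — violates constraint 2: syllable 1 onset /jf/ has 2 consonants (> 1) → phonotactically illegal
[zvu] — violates constraint 2: syllable 1 onset /zv/ has 2 consonants (> 1) → phonotactically illegal
[gop.u] — violates constraint 1: syllable 1 coda /p/ has 1 consonant (> 0) → phonotactically illegal
Phonotactically legal: [pe] → 1.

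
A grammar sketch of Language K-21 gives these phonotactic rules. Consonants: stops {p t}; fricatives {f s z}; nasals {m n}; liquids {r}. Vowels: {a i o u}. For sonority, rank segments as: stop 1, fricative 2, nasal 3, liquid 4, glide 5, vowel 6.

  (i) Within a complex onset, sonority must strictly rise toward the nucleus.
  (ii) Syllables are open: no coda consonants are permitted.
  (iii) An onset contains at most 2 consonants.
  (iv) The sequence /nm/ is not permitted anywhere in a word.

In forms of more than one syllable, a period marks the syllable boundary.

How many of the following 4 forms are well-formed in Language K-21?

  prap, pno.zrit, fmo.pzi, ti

prap — violates constraint (ii): syllable 1 coda /p/ has 1 consonant (> 0) → ill-formed
pno.zrit — violates constraint (ii): syllable 2 coda /t/ has 1 consonant (> 0) → ill-formed
fmo.pzi — σ1 onset /fm/ (2→3 rises), coda /∅/ ok; σ2 onset /pz/ (1→2 rises), coda /∅/ ok → well-formed
ti — σ1 onset /t/, coda /∅/ ok → well-formed
Well-formed: fmo.pzi, ti → 2.

2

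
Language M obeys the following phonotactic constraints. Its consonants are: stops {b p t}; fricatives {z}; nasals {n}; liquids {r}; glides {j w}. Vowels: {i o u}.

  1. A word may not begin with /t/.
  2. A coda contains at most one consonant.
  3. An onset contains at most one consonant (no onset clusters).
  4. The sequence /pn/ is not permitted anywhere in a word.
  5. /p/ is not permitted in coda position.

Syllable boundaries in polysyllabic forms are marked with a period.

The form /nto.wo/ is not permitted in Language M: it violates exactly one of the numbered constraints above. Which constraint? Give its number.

/nto.wo/: syllable 1 onset /nt/ has 2 consonants (> 1).
This is a violation of constraint 3: "An onset contains at most one consonant (no onset clusters)."
The remaining constraints (1, 2, 4, 5) are satisfied.

3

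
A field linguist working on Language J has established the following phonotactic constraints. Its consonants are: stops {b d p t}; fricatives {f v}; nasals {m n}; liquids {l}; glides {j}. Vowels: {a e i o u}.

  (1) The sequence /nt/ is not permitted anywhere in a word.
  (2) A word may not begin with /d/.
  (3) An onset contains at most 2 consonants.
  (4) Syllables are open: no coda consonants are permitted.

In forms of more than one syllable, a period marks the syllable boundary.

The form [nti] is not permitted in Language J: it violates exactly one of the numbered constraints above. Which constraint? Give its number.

1

[nti]: contains banned sequence /nt/.
This is a violation of constraint 1: "The sequence /nt/ is not permitted anywhere in a word."
The remaining constraints (2, 3, 4) are satisfied.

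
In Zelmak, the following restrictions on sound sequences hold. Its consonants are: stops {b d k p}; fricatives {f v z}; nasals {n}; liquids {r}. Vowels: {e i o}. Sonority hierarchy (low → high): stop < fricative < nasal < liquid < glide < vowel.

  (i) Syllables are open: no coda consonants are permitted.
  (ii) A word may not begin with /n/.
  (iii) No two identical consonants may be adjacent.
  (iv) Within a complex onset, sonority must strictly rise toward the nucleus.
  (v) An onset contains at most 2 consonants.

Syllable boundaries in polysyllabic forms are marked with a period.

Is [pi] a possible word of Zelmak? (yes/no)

[pi] — σ1 onset /p/, coda /∅/ ok → phonotactically legal

yes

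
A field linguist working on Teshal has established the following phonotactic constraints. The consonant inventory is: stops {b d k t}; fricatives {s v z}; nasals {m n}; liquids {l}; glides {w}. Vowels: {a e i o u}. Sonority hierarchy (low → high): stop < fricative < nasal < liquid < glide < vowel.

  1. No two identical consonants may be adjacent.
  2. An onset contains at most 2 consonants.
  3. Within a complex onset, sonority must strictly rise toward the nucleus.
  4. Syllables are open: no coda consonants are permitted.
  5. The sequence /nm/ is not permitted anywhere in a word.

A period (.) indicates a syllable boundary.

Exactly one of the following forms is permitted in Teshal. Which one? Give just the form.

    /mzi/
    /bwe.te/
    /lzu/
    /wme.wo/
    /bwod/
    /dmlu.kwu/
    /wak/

/bwe.te/

/mzi/ — violates constraint 3: syllable 1 onset /mz/: /m/ (nasal, 3) → /z/ (fricative, 2) does not rise → not permitted
/bwe.te/ — σ1 onset /bw/ (1→5 rises), coda /∅/ ok; σ2 onset /t/, coda /∅/ ok → permitted
/lzu/ — violates constraint 3: syllable 1 onset /lz/: /l/ (liquid, 4) → /z/ (fricative, 2) does not rise → not permitted
/wme.wo/ — violates constraint 3: syllable 1 onset /wm/: /w/ (glide, 5) → /m/ (nasal, 3) does not rise → not permitted
/bwod/ — violates constraint 4: syllable 1 coda /d/ has 1 consonant (> 0) → not permitted
/dmlu.kwu/ — violates constraint 2: syllable 1 onset /dml/ has 3 consonants (> 2) → not permitted
/wak/ — violates constraint 4: syllable 1 coda /k/ has 1 consonant (> 0) → not permitted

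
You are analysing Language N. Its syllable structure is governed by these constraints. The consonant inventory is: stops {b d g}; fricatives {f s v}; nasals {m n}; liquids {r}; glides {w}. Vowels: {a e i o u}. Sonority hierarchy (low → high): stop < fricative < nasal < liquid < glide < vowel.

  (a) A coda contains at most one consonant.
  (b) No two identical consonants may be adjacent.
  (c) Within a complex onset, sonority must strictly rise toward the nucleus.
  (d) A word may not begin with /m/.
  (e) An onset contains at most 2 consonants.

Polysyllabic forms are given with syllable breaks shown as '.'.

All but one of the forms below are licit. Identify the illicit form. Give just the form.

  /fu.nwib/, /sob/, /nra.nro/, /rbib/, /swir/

/rbib/

/fu.nwib/ — σ1 onset /f/, coda /∅/ ok; σ2 onset /nw/ (3→5 rises), coda /b/ ok → licit
/sob/ — σ1 onset /s/, coda /b/ ok → licit
/nra.nro/ — σ1 onset /nr/ (3→4 rises), coda /∅/ ok; σ2 onset /nr/ (3→4 rises), coda /∅/ ok → licit
/rbib/ — violates constraint (c): syllable 1 onset /rb/: /r/ (liquid, 4) → /b/ (stop, 1) does not rise → illicit
/swir/ — σ1 onset /sw/ (2→5 rises), coda /r/ ok → licit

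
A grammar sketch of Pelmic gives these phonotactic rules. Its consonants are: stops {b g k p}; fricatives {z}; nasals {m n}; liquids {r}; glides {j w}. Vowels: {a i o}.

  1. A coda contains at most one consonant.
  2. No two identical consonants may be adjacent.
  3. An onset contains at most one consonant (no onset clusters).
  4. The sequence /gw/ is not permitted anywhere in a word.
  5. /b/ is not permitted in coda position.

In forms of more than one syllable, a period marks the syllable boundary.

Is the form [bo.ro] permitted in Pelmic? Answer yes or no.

[bo.ro] — σ1 onset /b/, coda /∅/ ok; σ2 onset /r/, coda /∅/ ok → permitted

yes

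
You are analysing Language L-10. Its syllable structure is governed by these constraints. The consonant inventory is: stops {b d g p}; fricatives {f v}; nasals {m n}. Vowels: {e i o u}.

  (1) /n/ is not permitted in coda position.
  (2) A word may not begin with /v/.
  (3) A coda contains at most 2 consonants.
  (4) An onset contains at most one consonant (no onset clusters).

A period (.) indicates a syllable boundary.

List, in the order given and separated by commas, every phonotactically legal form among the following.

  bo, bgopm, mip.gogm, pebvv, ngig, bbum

bo — σ1 onset /b/, coda /∅/ ok → phonotactically legal
bgopm — violates constraint 4: syllable 1 onset /bg/ has 2 consonants (> 1) → phonotactically illegal
mip.gogm — σ1 onset /m/, coda /p/ ok; σ2 onset /g/, coda /gm/ (2C) ok → phonotactically legal
pebvv — violates constraint 3: syllable 1 coda /bvv/ has 3 consonants (> 2) → phonotactically illegal
ngig — violates constraint 4: syllable 1 onset /ng/ has 2 consonants (> 1) → phonotactically illegal
bbum — violates constraint 4: syllable 1 onset /bb/ has 2 consonants (> 1) → phonotactically illegal

bo, mip.gogm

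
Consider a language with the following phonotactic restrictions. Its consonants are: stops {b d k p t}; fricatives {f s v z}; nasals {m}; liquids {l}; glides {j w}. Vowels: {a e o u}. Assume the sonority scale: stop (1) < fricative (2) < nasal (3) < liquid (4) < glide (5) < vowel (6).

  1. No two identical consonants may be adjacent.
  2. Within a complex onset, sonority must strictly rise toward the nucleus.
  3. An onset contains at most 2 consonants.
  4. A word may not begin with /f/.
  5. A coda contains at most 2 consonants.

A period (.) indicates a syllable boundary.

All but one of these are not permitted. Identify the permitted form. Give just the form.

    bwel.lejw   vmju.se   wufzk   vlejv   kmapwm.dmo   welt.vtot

bwel.lejw — violates constraint 1: adjacent identical consonants /ll/ → not permitted
vmju.se — violates constraint 3: syllable 1 onset /vmj/ has 3 consonants (> 2) → not permitted
wufzk — violates constraint 5: syllable 1 coda /fzk/ has 3 consonants (> 2) → not permitted
vlejv — σ1 onset /vl/ (2→4 rises), coda /jv/ (2C) ok → permitted
kmapwm.dmo — violates constraint 5: syllable 1 coda /pwm/ has 3 consonants (> 2) → not permitted
welt.vtot — violates constraint 2: syllable 2 onset /vt/: /v/ (fricative, 2) → /t/ (stop, 1) does not rise → not permitted

vlejv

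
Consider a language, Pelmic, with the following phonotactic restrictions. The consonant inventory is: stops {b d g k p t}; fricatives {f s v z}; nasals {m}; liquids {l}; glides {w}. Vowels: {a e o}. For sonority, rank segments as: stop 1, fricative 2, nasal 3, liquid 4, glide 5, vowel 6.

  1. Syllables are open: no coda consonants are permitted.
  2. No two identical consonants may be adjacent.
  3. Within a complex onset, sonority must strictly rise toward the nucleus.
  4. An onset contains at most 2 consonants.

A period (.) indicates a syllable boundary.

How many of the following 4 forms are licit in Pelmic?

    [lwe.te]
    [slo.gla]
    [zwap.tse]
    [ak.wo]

2

[lwe.te] — σ1 onset /lw/ (4→5 rises), coda /∅/ ok; σ2 onset /t/, coda /∅/ ok → licit
[slo.gla] — σ1 onset /sl/ (2→4 rises), coda /∅/ ok; σ2 onset /gl/ (1→4 rises), coda /∅/ ok → licit
[zwap.tse] — violates constraint 1: syllable 1 coda /p/ has 1 consonant (> 0) → illicit
[ak.wo] — violates constraint 1: syllable 1 coda /k/ has 1 consonant (> 0) → illicit
Licit: [lwe.te], [slo.gla] → 2.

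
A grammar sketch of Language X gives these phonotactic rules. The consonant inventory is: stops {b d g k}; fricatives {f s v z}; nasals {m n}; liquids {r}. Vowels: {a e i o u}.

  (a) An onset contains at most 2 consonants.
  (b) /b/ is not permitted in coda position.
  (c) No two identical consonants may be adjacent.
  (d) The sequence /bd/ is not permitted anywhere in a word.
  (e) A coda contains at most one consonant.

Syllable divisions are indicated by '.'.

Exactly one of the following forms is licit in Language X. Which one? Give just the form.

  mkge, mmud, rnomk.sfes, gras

mkge — violates constraint (a): syllable 1 onset /mkg/ has 3 consonants (> 2) → illicit
mmud — violates constraint (c): adjacent identical consonants /mm/ → illicit
rnomk.sfes — violates constraint (e): syllable 1 coda /mk/ has 2 consonants (> 1) → illicit
gras — σ1 onset /gr/ (2C), coda /s/ ok → licit

gras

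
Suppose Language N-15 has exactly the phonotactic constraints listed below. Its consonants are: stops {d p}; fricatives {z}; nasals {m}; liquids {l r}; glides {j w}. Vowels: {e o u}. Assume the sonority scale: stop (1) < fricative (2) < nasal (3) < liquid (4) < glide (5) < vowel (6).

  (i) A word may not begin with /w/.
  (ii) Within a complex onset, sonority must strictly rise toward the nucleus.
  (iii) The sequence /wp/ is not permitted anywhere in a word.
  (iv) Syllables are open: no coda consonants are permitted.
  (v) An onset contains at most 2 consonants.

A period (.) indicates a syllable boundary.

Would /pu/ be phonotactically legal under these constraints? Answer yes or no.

/pu/ — σ1 onset /p/, coda /∅/ ok → phonotactically legal

yes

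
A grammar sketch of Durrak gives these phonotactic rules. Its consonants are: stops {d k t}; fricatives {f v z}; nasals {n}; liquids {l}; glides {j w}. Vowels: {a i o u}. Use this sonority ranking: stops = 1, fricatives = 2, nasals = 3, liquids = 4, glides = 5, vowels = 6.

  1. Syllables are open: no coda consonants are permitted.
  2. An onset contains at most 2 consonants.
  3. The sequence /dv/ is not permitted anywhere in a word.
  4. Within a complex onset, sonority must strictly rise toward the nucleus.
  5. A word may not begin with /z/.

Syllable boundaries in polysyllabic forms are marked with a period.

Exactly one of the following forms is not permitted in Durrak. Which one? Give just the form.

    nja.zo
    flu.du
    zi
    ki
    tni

nja.zo — σ1 onset /nj/ (3→5 rises), coda /∅/ ok; σ2 onset /z/, coda /∅/ ok → permitted
flu.du — σ1 onset /fl/ (2→4 rises), coda /∅/ ok; σ2 onset /d/, coda /∅/ ok → permitted
zi — violates constraint 5: word begins with /z/ → not permitted
ki — σ1 onset /k/, coda /∅/ ok → permitted
tni — σ1 onset /tn/ (1→3 rises), coda /∅/ ok → permitted

zi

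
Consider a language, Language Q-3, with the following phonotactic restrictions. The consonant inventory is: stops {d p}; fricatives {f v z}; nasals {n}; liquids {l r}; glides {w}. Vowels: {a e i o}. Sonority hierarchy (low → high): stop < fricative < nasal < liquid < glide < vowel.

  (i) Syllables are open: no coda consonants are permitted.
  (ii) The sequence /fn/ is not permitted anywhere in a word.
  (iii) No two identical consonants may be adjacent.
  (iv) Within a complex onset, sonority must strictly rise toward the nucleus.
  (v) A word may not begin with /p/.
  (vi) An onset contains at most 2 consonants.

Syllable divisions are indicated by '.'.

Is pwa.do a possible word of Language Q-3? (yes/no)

no

pwa.do — violates constraint (v): word begins with /p/ → phonotactically illegal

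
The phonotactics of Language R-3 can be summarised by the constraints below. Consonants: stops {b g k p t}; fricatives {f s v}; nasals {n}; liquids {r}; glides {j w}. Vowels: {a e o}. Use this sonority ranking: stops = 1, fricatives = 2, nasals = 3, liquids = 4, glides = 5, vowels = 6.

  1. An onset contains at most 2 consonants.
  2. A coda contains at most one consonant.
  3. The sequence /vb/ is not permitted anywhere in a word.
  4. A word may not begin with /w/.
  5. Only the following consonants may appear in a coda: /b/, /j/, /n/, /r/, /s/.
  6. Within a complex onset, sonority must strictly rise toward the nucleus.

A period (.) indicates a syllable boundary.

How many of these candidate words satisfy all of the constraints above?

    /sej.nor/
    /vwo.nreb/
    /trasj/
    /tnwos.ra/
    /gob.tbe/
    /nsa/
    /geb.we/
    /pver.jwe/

3

/sej.nor/ — σ1 onset /s/, coda /j/ ok; σ2 onset /n/, coda /r/ ok → phonotactically legal
/vwo.nreb/ — σ1 onset /vw/ (2→5 rises), coda /∅/ ok; σ2 onset /nr/ (3→4 rises), coda /b/ ok → phonotactically legal
/trasj/ — violates constraint 2: syllable 1 coda /sj/ has 2 consonants (> 1) → phonotactically illegal
/tnwos.ra/ — violates constraint 1: syllable 1 onset /tnw/ has 3 consonants (> 2) → phonotactically illegal
/gob.tbe/ — violates constraint 6: syllable 2 onset /tb/: /t/ (stop, 1) → /b/ (stop, 1) does not rise → phonotactically illegal
/nsa/ — violates constraint 6: syllable 1 onset /ns/: /n/ (nasal, 3) → /s/ (fricative, 2) does not rise → phonotactically illegal
/geb.we/ — σ1 onset /g/, coda /b/ ok; σ2 onset /w/, coda /∅/ ok → phonotactically legal
/pver.jwe/ — violates constraint 6: syllable 2 onset /jw/: /j/ (glide, 5) → /w/ (glide, 5) does not rise → phonotactically illegal
Phonotactically legal: /sej.nor/, /vwo.nreb/, /geb.we/ → 3.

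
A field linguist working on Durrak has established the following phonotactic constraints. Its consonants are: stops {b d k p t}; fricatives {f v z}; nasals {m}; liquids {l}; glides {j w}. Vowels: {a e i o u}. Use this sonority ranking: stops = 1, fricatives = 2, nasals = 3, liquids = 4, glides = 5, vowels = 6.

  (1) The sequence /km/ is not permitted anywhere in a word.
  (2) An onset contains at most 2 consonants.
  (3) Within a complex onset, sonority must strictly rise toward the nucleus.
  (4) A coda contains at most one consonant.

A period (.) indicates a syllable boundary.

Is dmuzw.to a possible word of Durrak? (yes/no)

dmuzw.to — violates constraint 4: syllable 1 coda /zw/ has 2 consonants (> 1) → phonotactically illegal

no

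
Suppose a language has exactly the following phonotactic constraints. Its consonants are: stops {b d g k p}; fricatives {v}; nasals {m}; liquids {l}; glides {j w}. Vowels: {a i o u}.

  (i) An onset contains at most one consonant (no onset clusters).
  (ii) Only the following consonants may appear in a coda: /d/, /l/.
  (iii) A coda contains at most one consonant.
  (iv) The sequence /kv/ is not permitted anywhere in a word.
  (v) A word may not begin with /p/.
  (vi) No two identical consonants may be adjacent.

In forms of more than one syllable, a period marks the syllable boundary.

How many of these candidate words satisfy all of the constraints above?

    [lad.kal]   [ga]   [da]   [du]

4

[lad.kal] — σ1 onset /l/, coda /d/ ok; σ2 onset /k/, coda /l/ ok → well-formed
[ga] — σ1 onset /g/, coda /∅/ ok → well-formed
[da] — σ1 onset /d/, coda /∅/ ok → well-formed
[du] — σ1 onset /d/, coda /∅/ ok → well-formed
Well-formed: [lad.kal], [ga], [da], [du] → 4.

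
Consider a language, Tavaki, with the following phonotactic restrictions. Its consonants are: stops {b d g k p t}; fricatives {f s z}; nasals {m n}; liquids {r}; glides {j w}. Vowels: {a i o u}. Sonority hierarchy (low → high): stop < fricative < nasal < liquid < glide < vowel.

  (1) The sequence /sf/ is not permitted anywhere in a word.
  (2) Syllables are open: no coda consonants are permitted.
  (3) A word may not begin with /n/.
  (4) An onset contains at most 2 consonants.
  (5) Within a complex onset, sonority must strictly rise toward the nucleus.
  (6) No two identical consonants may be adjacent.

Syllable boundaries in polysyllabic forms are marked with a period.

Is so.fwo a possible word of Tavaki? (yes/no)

yes

so.fwo — σ1 onset /s/, coda /∅/ ok; σ2 onset /fw/ (2→5 rises), coda /∅/ ok → permitted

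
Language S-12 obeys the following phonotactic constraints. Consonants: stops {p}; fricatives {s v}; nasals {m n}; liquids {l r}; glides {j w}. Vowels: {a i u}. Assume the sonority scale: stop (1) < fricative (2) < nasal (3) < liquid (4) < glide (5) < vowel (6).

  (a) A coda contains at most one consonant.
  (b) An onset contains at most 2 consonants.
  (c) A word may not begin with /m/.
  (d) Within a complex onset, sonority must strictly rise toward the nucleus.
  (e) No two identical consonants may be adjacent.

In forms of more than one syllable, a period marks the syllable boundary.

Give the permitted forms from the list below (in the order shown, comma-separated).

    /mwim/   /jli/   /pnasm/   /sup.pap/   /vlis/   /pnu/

/mwim/ — violates constraint (c): word begins with /m/ → not permitted
/jli/ — violates constraint (d): syllable 1 onset /jl/: /j/ (glide, 5) → /l/ (liquid, 4) does not rise → not permitted
/pnasm/ — violates constraint (a): syllable 1 coda /sm/ has 2 consonants (> 1) → not permitted
/sup.pap/ — violates constraint (e): adjacent identical consonants /pp/ → not permitted
/vlis/ — σ1 onset /vl/ (2→4 rises), coda /s/ ok → permitted
/pnu/ — σ1 onset /pn/ (1→3 rises), coda /∅/ ok → permitted

/vlis/, /pnu/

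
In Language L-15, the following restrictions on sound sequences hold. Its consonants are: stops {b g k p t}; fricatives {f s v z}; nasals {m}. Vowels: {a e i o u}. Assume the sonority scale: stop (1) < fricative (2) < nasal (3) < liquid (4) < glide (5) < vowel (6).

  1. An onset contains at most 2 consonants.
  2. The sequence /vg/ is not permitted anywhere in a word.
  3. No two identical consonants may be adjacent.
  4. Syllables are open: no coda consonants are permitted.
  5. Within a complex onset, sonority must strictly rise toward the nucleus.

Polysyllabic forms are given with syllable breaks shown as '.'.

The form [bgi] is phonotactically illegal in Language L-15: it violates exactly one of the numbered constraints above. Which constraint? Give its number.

[bgi]: syllable 1 onset /bg/: /b/ (stop, 1) → /g/ (stop, 1) does not rise.
This is a violation of constraint 5: "Within a complex onset, sonority must strictly rise toward the nucleus."
The remaining constraints (1, 2, 3, 4) are satisfied.

5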